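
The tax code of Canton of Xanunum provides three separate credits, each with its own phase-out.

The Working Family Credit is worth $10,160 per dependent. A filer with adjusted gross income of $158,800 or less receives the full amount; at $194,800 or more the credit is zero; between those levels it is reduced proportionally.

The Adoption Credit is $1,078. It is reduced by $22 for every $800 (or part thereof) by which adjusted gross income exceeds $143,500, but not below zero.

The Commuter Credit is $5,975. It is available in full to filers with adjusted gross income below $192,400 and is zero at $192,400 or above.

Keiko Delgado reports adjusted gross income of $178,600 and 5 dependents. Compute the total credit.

$28,945

Working Family Credit: base = 5 × $10,160 = $50,800. $178,600 is $19,800 into a $36,000 phase-out range, leaving 16,200/36,000 of the credit: $50,800 × 16,200/36,000 = $22,860.
Adoption Credit: income exceeds $143,500 by $35,100, which is 44 full-or-partial $800 increments; reduction = 44 × $22 = $968, leaving $110.
Commuter Credit: $178,600 is below the $192,400 cutoff, so the full $5,975 applies.
Total: $22,860 + $110 + $5,975 = $28,945.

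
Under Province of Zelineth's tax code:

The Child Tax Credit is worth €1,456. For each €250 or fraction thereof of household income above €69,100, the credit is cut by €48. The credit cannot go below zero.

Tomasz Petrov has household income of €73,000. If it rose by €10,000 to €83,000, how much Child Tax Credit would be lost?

At €73,000 — income exceeds €69,100 by €3,900, which is 16 full-or-partial €250 increments; reduction = 16 × €48 = €768, leaving €688.
At €83,000 — income exceeds €69,100 by €13,900 → 56 increments × €48 = €2,688 ≥ base, so the credit is €0.
Lost: €688 − €0 = €688.

€688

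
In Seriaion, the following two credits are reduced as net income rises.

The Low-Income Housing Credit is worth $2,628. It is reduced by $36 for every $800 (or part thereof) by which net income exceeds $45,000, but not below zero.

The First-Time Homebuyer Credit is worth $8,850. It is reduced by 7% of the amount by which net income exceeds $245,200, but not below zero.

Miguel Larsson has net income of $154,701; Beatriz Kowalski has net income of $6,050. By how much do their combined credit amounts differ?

Miguel ($154,701): Low-Income Housing Credit: income exceeds $45,000 by $109,701 → 138 increments × $36 = $4,968 ≥ base, so the credit is $0. First-Time Homebuyer Credit: $154,701 is at or below the $245,200 threshold, so the full $8,850 applies. total $0 + $8,850 = $8,850
Beatriz ($6,050): Low-Income Housing Credit: $6,050 is at or below the $45,000 threshold, so the full $2,628 applies. First-Time Homebuyer Credit: $6,050 is at or below the $245,200 threshold, so the full $8,850 applies. total $2,628 + $8,850 = $11,478
Difference: |$8,850 − $11,478| = $2,628.

$2,628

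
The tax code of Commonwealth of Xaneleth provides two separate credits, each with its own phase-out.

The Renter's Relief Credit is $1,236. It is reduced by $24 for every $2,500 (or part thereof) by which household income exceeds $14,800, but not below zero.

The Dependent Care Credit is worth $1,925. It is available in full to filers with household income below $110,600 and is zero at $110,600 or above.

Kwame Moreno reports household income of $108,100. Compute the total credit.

Renter's Relief Credit: income exceeds $14,800 by $93,300, which is 38 full-or-partial $2,500 increments; reduction = 38 × $24 = $912, leaving $324.
Dependent Care Credit: $108,100 is below the $110,600 cutoff, so the full $1,925 applies.
Total: $324 + $1,925 = $2,249.

$2,249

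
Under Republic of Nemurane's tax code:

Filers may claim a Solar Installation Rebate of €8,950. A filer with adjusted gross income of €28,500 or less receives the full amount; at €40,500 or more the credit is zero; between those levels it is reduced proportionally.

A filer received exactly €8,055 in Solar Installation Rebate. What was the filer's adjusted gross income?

€8,055 is 8,055/8,950 of the full €8,950, so 895/8,950 of the €12,000 range has been used: income = €28,500 + €12,000 × 895/8,950 = €29,700.

€29,700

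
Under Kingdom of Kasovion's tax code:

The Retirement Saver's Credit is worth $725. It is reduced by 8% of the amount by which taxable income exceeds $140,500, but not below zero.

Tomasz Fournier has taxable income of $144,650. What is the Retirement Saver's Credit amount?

Retirement Saver's Credit: 8% of the $4,150 excess over $140,500 is $332; credit = $725 − $332 = $393.

$393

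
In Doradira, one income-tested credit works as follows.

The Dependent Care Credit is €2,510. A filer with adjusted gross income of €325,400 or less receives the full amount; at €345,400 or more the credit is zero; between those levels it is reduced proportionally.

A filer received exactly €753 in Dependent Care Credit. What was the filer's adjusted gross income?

€339,400

€753 is 753/2,510 of the full €2,510, so 1,757/2,510 of the €20,000 range has been used: income = €325,400 + €20,000 × 1,757/2,510 = €339,400.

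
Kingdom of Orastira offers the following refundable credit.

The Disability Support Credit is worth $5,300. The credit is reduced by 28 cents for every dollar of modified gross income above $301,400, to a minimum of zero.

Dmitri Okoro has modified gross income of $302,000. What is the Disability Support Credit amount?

Disability Support Credit: 28% of the $600 excess over $301,400 is $168; credit = $5,300 − $168 = $5,132.

$5,132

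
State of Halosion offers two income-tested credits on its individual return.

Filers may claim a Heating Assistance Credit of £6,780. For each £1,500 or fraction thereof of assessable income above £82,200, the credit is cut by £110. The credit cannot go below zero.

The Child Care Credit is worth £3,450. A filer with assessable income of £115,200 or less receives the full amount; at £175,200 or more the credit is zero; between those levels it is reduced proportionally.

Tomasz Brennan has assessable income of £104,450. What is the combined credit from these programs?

Heating Assistance Credit: income exceeds £82,200 by £22,250, which is 15 full-or-partial £1,500 increments; reduction = 15 × £110 = £1,650, leaving £5,130.
Child Care Credit: £104,450 is at or below the £115,200 threshold, so the full £3,450 applies.
Total: £5,130 + £3,450 = £8,580.

£8,580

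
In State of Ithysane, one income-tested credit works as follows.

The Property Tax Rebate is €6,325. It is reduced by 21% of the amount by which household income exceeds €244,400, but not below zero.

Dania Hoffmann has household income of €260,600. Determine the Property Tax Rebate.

Property Tax Rebate: 21% of the €16,200 excess over €244,400 is €3,402; credit = €6,325 − €3,402 = €2,923.

€2,923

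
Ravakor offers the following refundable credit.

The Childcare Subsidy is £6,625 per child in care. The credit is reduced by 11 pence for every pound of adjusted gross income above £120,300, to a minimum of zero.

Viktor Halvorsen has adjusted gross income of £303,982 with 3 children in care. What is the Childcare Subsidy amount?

£0

Childcare Subsidy: base = 3 × £6,625 = £19,875. 11% of the £183,682 excess over £120,300 is £20,205.02 ≥ base, so the credit is £0.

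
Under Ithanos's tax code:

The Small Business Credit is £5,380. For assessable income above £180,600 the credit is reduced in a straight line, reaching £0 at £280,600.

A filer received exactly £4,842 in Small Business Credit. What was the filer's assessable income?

£190,600

£4,842 is 4,842/5,380 of the full £5,380, so 538/5,380 of the £100,000 range has been used: income = £180,600 + £100,000 × 538/5,380 = £190,600.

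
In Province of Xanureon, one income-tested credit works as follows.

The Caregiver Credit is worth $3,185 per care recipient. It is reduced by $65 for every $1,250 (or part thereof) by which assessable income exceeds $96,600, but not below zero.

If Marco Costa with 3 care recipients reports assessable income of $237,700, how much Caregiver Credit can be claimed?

Caregiver Credit: base = 3 × $3,185 = $9,555. income exceeds $96,600 by $141,100, which is 113 full-or-partial $1,250 increments; reduction = 113 × $65 = $7,345, leaving $2,210.

$2,210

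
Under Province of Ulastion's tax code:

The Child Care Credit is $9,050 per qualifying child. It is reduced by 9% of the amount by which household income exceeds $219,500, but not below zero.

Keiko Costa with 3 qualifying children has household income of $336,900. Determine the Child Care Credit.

Child Care Credit: base = 3 × $9,050 = $27,150. 9% of the $117,400 excess over $219,500 is $10,566; credit = $27,150 − $10,566 = $16,584.

$16,584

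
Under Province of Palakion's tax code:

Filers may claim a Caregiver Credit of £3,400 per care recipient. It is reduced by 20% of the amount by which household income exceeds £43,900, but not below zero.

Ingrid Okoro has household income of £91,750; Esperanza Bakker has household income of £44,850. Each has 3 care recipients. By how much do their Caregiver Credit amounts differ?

£9,380

Ingrid (£91,750): Caregiver Credit: base = 3 × £3,400 = £10,200. 20% of the £47,850 excess over £43,900 is £9,570; credit = £10,200 − £9,570 = £630.
Esperanza (£44,850): Caregiver Credit: base = 3 × £3,400 = £10,200. 20% of the £950 excess over £43,900 is £190; credit = £10,200 − £190 = £10,010.
Difference: |£630 − £10,010| = £9,380.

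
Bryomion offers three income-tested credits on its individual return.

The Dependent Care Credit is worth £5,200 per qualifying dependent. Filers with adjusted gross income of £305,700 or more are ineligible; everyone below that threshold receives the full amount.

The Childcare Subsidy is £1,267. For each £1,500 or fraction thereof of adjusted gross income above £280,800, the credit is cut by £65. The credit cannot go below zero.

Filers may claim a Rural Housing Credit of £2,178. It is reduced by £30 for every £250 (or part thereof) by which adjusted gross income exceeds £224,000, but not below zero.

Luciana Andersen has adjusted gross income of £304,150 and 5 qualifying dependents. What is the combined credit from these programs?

Dependent Care Credit: base = 5 × £5,200 = £26,000. £304,150 is below the £305,700 cutoff, so the full £26,000 applies.
Childcare Subsidy: income exceeds £280,800 by £23,350, which is 16 full-or-partial £1,500 increments; reduction = 16 × £65 = £1,040, leaving £227.
Rural Housing Credit: income exceeds £224,000 by £80,150 → 321 increments × £30 = £9,630 ≥ base, so the credit is £0.
Total: £26,000 + £227 + £0 = £26,227.

£26,227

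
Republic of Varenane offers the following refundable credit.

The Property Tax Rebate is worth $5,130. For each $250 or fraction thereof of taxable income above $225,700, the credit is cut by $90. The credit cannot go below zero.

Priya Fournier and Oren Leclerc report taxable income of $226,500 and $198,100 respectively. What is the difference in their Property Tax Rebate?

Priya ($226,500): Property Tax Rebate: income exceeds $225,700 by $800, which is 4 full-or-partial $250 increments; reduction = 4 × $90 = $360, leaving $4,770.
Oren ($198,100): Property Tax Rebate: $198,100 is at or below the $225,700 threshold, so the full $5,130 applies.
Difference: |$4,770 − $5,130| = $360.

$360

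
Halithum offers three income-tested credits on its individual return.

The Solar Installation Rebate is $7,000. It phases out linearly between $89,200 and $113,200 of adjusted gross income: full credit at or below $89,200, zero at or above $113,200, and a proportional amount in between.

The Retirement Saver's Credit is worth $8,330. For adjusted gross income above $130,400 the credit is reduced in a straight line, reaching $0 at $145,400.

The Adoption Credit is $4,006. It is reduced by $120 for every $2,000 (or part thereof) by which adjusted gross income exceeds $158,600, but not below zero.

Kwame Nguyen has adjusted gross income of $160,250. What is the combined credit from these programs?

Solar Installation Rebate: $160,250 is at or above $113,200, so the credit is $0.
Retirement Saver's Credit: $160,250 is at or above $145,400, so the credit is $0.
Adoption Credit: income exceeds $158,600 by $1,650, which is 1 full-or-partial $2,000 increment; reduction = 1 × $120 = $120, leaving $3,886.
Total: $0 + $0 + $3,886 = $3,886.

$3,886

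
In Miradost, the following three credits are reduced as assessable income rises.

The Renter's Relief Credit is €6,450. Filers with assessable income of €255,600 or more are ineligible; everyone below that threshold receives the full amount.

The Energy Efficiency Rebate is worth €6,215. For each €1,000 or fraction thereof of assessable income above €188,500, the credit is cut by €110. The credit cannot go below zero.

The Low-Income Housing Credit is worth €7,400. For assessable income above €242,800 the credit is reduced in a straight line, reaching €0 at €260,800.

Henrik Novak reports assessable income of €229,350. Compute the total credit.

€15,555

Renter's Relief Credit: €229,350 is below the €255,600 cutoff, so the full €6,450 applies.
Energy Efficiency Rebate: income exceeds €188,500 by €40,850, which is 41 full-or-partial €1,000 increments; reduction = 41 × €110 = €4,510, leaving €1,705.
Low-Income Housing Credit: €229,350 is at or below the €242,800 threshold, so the full €7,400 applies.
Total: €6,450 + €1,705 + €7,400 = €15,555.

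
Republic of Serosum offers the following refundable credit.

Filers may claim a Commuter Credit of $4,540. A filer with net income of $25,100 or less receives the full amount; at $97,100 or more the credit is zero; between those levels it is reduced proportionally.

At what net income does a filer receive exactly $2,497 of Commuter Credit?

$2,497 is 2,497/4,540 of the full $4,540, so 2,043/4,540 of the $72,000 range has been used: income = $25,100 + $72,000 × 2,043/4,540 = $57,500.

$57,500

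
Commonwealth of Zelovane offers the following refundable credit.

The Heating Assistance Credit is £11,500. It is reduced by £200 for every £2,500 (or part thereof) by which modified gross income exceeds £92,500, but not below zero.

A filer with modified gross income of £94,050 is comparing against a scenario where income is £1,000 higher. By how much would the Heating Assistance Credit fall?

£200

At £94,050 — income exceeds £92,500 by £1,550, which is 1 full-or-partial £2,500 increment; reduction = 1 × £200 = £200, leaving £11,300.
At £95,050 — income exceeds £92,500 by £2,550, which is 2 full-or-partial £2,500 increments; reduction = 2 × £200 = £400, leaving £11,100.
Lost: £11,300 − £11,100 = £200.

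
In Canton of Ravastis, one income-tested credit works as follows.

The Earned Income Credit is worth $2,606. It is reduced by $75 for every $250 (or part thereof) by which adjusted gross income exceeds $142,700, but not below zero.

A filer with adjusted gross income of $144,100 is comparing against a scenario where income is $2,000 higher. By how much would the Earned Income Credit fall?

$600

At $144,100 — income exceeds $142,700 by $1,400, which is 6 full-or-partial $250 increments; reduction = 6 × $75 = $450, leaving $2,156.
At $146,100 — income exceeds $142,700 by $3,400, which is 14 full-or-partial $250 increments; reduction = 14 × $75 = $1,050, leaving $1,556.
Lost: $2,156 − $1,556 = $600.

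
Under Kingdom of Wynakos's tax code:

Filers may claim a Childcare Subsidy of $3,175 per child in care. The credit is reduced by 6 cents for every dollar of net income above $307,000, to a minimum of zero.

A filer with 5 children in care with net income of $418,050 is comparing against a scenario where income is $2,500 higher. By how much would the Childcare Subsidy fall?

$150

At $418,050 — base = 5 × $3,175 = $15,875. 6% of the $111,050 excess over $307,000 is $6,663; credit = $15,875 − $6,663 = $9,212.
At $420,550 — base = 5 × $3,175 = $15,875. 6% of the $113,550 excess over $307,000 is $6,813; credit = $15,875 − $6,813 = $9,062.
Lost: $9,212 − $9,062 = $150.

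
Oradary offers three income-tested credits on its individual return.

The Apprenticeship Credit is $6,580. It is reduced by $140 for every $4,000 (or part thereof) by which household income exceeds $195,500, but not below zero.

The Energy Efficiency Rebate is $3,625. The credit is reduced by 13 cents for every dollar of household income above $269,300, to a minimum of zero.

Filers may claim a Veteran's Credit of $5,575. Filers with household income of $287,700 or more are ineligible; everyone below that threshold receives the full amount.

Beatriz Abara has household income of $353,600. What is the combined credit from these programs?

$980

Apprenticeship Credit: income exceeds $195,500 by $158,100, which is 40 full-or-partial $4,000 increments; reduction = 40 × $140 = $5,600, leaving $980.
Energy Efficiency Rebate: 13% of the $84,300 excess over $269,300 is $10,959 ≥ base, so the credit is $0.
Veteran's Credit: $353,600 meets or exceeds the $287,700 cutoff, so the credit is $0.
Total: $980 + $0 + $0 = $980.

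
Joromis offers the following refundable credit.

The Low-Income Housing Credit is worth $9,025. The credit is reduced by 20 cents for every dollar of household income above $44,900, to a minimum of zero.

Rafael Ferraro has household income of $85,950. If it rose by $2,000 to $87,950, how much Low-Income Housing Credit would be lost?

At $85,950 — 20% of the $41,050 excess over $44,900 is $8,210; credit = $9,025 − $8,210 = $815.
At $87,950 — 20% of the $43,050 excess over $44,900 is $8,610; credit = $9,025 − $8,610 = $415.
Lost: $815 − $415 = $400.

$400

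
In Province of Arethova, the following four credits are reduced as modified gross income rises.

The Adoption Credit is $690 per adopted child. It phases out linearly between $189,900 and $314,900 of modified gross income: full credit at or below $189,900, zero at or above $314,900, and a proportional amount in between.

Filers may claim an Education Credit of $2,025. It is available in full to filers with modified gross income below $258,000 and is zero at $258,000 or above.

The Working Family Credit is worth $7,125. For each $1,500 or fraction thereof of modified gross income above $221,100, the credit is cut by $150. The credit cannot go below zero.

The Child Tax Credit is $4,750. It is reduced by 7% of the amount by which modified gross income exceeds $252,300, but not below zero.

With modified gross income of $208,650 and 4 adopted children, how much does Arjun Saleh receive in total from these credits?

$16,246

Adoption Credit: base = 4 × $690 = $2,760. $208,650 is $18,750 into a $125,000 phase-out range, leaving 106,250/125,000 of the credit: $2,760 × 106,250/125,000 = $2,346.
Education Credit: $208,650 is below the $258,000 cutoff, so the full $2,025 applies.
Working Family Credit: $208,650 is at or below the $221,100 threshold, so the full $7,125 applies.
Child Tax Credit: $208,650 is at or below the $252,300 threshold, so the full $4,750 applies.
Total: $2,346 + $2,025 + $7,125 + $4,750 = $16,246.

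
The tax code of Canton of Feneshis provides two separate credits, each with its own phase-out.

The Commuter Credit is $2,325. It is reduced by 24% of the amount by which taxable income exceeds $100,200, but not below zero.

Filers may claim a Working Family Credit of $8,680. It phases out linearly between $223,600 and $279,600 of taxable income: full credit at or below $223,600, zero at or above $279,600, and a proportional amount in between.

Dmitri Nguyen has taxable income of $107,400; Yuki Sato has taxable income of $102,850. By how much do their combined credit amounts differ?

Dmitri ($107,400): Commuter Credit: 24% of the $7,200 excess over $100,200 is $1,728; credit = $2,325 − $1,728 = $597. Working Family Credit: $107,400 is at or below the $223,600 threshold, so the full $8,680 applies. total $597 + $8,680 = $9,277
Yuki ($102,850): Commuter Credit: 24% of the $2,650 excess over $100,200 is $636; credit = $2,325 − $636 = $1,689. Working Family Credit: $102,850 is at or below the $223,600 threshold, so the full $8,680 applies. total $1,689 + $8,680 = $10,369
Difference: |$9,277 − $10,369| = $1,092.

$1,092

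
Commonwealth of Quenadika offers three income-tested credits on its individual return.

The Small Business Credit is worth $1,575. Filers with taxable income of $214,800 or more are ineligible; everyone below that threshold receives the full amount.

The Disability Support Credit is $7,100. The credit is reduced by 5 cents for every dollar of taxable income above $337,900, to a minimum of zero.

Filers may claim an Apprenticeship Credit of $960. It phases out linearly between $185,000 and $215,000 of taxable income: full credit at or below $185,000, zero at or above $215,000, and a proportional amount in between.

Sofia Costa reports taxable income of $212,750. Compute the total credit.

$8,747

Small Business Credit: $212,750 is below the $214,800 cutoff, so the full $1,575 applies.
Disability Support Credit: $212,750 is at or below the $337,900 threshold, so the full $7,100 applies.
Apprenticeship Credit: $212,750 is $27,750 into a $30,000 phase-out range, leaving 2,250/30,000 of the credit: $960 × 2,250/30,000 = $72.
Total: $1,575 + $7,100 + $72 = $8,747.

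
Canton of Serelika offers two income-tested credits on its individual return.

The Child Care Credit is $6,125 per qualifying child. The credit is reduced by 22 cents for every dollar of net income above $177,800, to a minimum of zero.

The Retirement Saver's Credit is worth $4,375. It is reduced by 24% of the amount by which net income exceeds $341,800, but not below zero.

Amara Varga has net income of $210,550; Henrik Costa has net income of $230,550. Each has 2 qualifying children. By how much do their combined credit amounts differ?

Amara ($210,550): Child Care Credit: base = 2 × $6,125 = $12,250. 22% of the $32,750 excess over $177,800 is $7,205; credit = $12,250 − $7,205 = $5,045. Retirement Saver's Credit: $210,550 is at or below the $341,800 threshold, so the full $4,375 applies. total $5,045 + $4,375 = $9,420
Henrik ($230,550): Child Care Credit: base = 2 × $6,125 = $12,250. 22% of the $52,750 excess over $177,800 is $11,605; credit = $12,250 − $11,605 = $645. Retirement Saver's Credit: $230,550 is at or below the $341,800 threshold, so the full $4,375 applies. total $645 + $4,375 = $5,020
Difference: |$9,420 − $5,020| = $4,400.

$4,400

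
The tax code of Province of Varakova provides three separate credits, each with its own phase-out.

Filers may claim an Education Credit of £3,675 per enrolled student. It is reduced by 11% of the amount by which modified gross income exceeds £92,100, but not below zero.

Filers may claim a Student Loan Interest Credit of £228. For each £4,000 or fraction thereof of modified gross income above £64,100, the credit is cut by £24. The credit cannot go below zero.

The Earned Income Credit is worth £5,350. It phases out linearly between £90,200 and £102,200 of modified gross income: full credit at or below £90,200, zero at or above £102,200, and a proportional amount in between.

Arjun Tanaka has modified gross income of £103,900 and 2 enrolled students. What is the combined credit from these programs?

Education Credit: base = 2 × £3,675 = £7,350. 11% of the £11,800 excess over £92,100 is £1,298; credit = £7,350 − £1,298 = £6,052.
Student Loan Interest Credit: income exceeds £64,100 by £39,800 → 10 increments × £24 = £240 ≥ base, so the credit is £0.
Earned Income Credit: £103,900 is at or above £102,200, so the credit is £0.
Total: £6,052 + £0 + £0 = £6,052.

£6,052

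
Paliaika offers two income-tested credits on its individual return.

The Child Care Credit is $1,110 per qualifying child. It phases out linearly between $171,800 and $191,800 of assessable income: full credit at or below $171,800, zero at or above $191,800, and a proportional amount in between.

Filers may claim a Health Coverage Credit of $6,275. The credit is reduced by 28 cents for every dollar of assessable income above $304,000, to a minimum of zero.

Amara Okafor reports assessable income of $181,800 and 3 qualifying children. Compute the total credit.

$7,940

Child Care Credit: base = 3 × $1,110 = $3,330. $181,800 is $10,000 into a $20,000 phase-out range, leaving 10,000/20,000 of the credit: $3,330 × 10,000/20,000 = $1,665.
Health Coverage Credit: $181,800 is at or below the $304,000 threshold, so the full $6,275 applies.
Total: $1,665 + $6,275 = $7,940.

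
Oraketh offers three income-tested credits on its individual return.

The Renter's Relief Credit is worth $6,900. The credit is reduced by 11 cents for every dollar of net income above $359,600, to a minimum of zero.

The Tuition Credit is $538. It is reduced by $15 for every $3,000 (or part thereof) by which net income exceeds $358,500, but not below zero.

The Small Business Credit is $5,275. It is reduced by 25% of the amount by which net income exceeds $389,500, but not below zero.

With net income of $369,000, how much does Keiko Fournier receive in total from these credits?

$11,619

Renter's Relief Credit: 11% of the $9,400 excess over $359,600 is $1,034; credit = $6,900 − $1,034 = $5,866.
Tuition Credit: income exceeds $358,500 by $10,500, which is 4 full-or-partial $3,000 increments; reduction = 4 × $15 = $60, leaving $478.
Small Business Credit: $369,000 is at or below the $389,500 threshold, so the full $5,275 applies.
Total: $5,866 + $478 + $5,275 = $11,619.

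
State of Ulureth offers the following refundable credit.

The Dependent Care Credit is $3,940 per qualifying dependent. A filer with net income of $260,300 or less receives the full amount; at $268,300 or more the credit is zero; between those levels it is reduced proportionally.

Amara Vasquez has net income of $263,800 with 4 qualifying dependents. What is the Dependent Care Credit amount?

$8,865

Dependent Care Credit: base = 4 × $3,940 = $15,760. $263,800 is $3,500 into a $8,000 phase-out range, leaving 4,500/8,000 of the credit: $15,760 × 4,500/8,000 = $8,865.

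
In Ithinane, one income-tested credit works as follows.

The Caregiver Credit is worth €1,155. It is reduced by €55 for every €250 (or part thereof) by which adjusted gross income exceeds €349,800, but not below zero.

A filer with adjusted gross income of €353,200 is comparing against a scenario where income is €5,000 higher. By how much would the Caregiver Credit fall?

At €353,200 — income exceeds €349,800 by €3,400, which is 14 full-or-partial €250 increments; reduction = 14 × €55 = €770, leaving €385.
At €358,200 — income exceeds €349,800 by €8,400 → 34 increments × €55 = €1,870 ≥ base, so the credit is €0.
Lost: €385 − €0 = €385.

€385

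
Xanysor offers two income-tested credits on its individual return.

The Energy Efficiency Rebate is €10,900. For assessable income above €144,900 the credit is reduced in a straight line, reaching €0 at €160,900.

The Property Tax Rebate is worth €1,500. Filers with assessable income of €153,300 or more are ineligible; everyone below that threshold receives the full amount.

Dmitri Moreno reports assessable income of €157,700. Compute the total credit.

€2,180

Energy Efficiency Rebate: €157,700 is €12,800 into a €16,000 phase-out range, leaving 3,200/16,000 of the credit: €10,900 × 3,200/16,000 = €2,180.
Property Tax Rebate: €157,700 meets or exceeds the €153,300 cutoff, so the credit is €0.
Total: €2,180 + €0 = €2,180.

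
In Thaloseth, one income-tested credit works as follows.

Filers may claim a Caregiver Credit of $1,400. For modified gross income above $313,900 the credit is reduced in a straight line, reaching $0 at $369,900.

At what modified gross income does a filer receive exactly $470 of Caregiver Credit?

$351,100

$470 is 470/1,400 of the full $1,400, so 930/1,400 of the $56,000 range has been used: income = $313,900 + $56,000 × 930/1,400 = $351,100.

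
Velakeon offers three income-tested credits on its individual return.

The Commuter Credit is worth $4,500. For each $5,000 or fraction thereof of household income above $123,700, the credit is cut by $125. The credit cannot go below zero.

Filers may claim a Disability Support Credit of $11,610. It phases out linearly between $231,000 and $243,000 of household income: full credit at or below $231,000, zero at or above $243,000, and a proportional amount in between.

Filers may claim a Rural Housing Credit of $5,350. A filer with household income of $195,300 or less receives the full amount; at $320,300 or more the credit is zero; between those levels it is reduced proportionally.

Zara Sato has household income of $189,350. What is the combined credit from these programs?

$19,710

Commuter Credit: income exceeds $123,700 by $65,650, which is 14 full-or-partial $5,000 increments; reduction = 14 × $125 = $1,750, leaving $2,750.
Disability Support Credit: $189,350 is at or below the $231,000 threshold, so the full $11,610 applies.
Rural Housing Credit: $189,350 is at or below the $195,300 threshold, so the full $5,350 applies.
Total: $2,750 + $11,610 + $5,350 = $19,710.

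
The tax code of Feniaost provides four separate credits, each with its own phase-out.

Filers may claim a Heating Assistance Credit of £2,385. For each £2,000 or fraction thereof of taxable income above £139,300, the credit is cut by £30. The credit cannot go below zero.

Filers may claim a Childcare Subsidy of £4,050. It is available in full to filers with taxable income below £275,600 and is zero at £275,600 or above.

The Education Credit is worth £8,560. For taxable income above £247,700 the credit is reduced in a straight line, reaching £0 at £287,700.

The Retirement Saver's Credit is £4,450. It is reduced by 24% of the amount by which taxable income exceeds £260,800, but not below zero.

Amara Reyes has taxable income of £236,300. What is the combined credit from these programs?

Heating Assistance Credit: income exceeds £139,300 by £97,000, which is 49 full-or-partial £2,000 increments; reduction = 49 × £30 = £1,470, leaving £915.
Childcare Subsidy: £236,300 is below the £275,600 cutoff, so the full £4,050 applies.
Education Credit: £236,300 is at or below the £247,700 threshold, so the full £8,560 applies.
Retirement Saver's Credit: £236,300 is at or below the £260,800 threshold, so the full £4,450 applies.
Total: £915 + £4,050 + £8,560 + £4,450 = £17,975.

£17,975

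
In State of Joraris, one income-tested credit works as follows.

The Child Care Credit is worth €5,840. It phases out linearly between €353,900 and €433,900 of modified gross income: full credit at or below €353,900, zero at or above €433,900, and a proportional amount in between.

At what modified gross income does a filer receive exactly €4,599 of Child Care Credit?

€370,900

€4,599 is 4,599/5,840 of the full €5,840, so 1,241/5,840 of the €80,000 range has been used: income = €353,900 + €80,000 × 1,241/5,840 = €370,900.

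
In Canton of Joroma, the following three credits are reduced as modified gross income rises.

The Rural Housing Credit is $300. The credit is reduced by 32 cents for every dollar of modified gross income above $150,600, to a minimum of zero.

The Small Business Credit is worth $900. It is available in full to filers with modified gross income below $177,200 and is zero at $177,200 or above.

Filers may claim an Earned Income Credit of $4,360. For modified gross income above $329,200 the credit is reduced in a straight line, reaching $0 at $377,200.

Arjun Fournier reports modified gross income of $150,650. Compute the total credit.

$5,544

Rural Housing Credit: 32% of the $50 excess over $150,600 is $16; credit = $300 − $16 = $284.
Small Business Credit: $150,650 is below the $177,200 cutoff, so the full $900 applies.
Earned Income Credit: $150,650 is at or below the $329,200 threshold, so the full $4,360 applies.
Total: $284 + $900 + $4,360 = $5,544.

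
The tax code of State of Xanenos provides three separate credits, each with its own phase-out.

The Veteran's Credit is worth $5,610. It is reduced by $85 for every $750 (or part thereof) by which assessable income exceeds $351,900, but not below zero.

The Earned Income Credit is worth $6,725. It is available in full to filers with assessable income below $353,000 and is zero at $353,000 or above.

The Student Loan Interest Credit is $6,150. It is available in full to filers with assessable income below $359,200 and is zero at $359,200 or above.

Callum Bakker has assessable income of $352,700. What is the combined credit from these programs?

$18,315

Veteran's Credit: income exceeds $351,900 by $800, which is 2 full-or-partial $750 increments; reduction = 2 × $85 = $170, leaving $5,440.
Earned Income Credit: $352,700 is below the $353,000 cutoff, so the full $6,725 applies.
Student Loan Interest Credit: $352,700 is below the $359,200 cutoff, so the full $6,150 applies.
Total: $5,440 + $6,725 + $6,150 = $18,315.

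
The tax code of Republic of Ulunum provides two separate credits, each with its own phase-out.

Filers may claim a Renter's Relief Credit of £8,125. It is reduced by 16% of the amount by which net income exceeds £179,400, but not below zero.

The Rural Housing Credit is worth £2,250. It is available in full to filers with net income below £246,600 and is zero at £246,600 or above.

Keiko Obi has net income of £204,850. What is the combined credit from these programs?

Renter's Relief Credit: 16% of the £25,450 excess over £179,400 is £4,072; credit = £8,125 − £4,072 = £4,053.
Rural Housing Credit: £204,850 is below the £246,600 cutoff, so the full £2,250 applies.
Total: £4,053 + £2,250 = £6,303.

£6,303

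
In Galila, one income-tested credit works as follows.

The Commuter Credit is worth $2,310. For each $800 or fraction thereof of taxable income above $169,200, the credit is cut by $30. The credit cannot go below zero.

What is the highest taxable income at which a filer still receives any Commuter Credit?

$230,000

After 76 increments the reduction is 76 × $30 = $2,280, leaving $30; one more increment wipes it out. Increment 76 ends at excess 76 × $800 = $60,800, so the highest qualifying income is $169,200 + $60,800 = $230,000.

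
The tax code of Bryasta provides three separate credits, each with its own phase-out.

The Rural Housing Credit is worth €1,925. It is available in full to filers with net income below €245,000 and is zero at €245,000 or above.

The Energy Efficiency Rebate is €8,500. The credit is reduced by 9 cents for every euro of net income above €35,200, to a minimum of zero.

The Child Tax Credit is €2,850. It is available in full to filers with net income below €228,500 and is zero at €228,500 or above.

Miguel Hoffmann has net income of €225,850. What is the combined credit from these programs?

Rural Housing Credit: €225,850 is below the €245,000 cutoff, so the full €1,925 applies.
Energy Efficiency Rebate: 9% of the €190,650 excess over €35,200 is €17,158.50 ≥ base, so the credit is €0.
Child Tax Credit: €225,850 is below the €228,500 cutoff, so the full €2,850 applies.
Total: €1,925 + €0 + €2,850 = €4,775.

€4,775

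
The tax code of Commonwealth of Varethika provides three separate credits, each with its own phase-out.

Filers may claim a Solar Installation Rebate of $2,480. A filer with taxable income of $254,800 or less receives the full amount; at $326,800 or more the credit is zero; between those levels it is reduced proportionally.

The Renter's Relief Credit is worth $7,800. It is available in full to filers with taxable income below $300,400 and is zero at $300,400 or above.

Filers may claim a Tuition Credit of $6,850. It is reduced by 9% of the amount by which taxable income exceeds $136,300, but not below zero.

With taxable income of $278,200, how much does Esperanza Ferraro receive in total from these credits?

$9,474

Solar Installation Rebate: $278,200 is $23,400 into a $72,000 phase-out range, leaving 48,600/72,000 of the credit: $2,480 × 48,600/72,000 = $1,674.
Renter's Relief Credit: $278,200 is below the $300,400 cutoff, so the full $7,800 applies.
Tuition Credit: 9% of the $141,900 excess over $136,300 is $12,771 ≥ base, so the credit is $0.
Total: $1,674 + $7,800 + $0 = $9,474.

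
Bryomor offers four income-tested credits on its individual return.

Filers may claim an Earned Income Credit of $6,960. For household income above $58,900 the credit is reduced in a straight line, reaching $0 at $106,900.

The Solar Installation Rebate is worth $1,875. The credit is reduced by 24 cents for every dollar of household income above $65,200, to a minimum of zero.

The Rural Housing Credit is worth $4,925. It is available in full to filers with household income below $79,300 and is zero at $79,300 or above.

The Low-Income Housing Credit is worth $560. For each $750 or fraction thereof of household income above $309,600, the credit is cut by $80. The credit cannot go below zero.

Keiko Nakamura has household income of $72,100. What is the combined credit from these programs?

$10,750

Earned Income Credit: $72,100 is $13,200 into a $48,000 phase-out range, leaving 34,800/48,000 of the credit: $6,960 × 34,800/48,000 = $5,046.
Solar Installation Rebate: 24% of the $6,900 excess over $65,200 is $1,656; credit = $1,875 − $1,656 = $219.
Rural Housing Credit: $72,100 is below the $79,300 cutoff, so the full $4,925 applies.
Low-Income Housing Credit: $72,100 is at or below the $309,600 threshold, so the full $560 applies.
Total: $5,046 + $219 + $4,925 + $560 = $10,750.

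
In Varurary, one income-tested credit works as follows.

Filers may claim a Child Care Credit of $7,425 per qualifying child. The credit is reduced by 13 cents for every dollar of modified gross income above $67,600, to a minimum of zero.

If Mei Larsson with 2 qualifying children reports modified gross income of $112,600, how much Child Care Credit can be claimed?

Child Care Credit: base = 2 × $7,425 = $14,850. 13% of the $45,000 excess over $67,600 is $5,850; credit = $14,850 − $5,850 = $9,000.

$9,000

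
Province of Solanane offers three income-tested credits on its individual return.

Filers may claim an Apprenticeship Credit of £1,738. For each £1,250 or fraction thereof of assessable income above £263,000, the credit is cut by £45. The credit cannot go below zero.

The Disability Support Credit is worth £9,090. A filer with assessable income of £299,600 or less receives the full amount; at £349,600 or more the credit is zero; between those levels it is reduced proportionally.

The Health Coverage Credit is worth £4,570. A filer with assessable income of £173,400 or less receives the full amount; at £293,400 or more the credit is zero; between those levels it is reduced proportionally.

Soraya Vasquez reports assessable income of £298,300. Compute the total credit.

£9,523

Apprenticeship Credit: income exceeds £263,000 by £35,300, which is 29 full-or-partial £1,250 increments; reduction = 29 × £45 = £1,305, leaving £433.
Disability Support Credit: £298,300 is at or below the £299,600 threshold, so the full £9,090 applies.
Health Coverage Credit: £298,300 is at or above £293,400, so the credit is £0.
Total: £433 + £9,090 + £0 = £9,523.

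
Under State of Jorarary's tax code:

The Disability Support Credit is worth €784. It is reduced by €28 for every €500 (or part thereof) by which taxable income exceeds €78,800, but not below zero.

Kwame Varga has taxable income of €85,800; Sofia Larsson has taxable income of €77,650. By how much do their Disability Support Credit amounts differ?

Kwame (€85,800): Disability Support Credit: income exceeds €78,800 by €7,000, which is 14 full-or-partial €500 increments; reduction = 14 × €28 = €392, leaving €392.
Sofia (€77,650): Disability Support Credit: €77,650 is at or below the €78,800 threshold, so the full €784 applies.
Difference: |€392 − €784| = €392.

€392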